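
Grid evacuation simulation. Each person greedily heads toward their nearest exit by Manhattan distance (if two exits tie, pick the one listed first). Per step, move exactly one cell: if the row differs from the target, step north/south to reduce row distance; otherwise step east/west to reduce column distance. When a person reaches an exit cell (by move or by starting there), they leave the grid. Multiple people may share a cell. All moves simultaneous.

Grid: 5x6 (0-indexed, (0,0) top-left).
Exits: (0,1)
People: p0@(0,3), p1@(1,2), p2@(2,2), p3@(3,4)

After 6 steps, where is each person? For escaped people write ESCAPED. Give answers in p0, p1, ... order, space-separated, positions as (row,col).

Step 1: p0:(0,3)->(0,2) | p1:(1,2)->(0,2) | p2:(2,2)->(1,2) | p3:(3,4)->(2,4)
Step 2: p0:(0,2)->(0,1)->EXIT | p1:(0,2)->(0,1)->EXIT | p2:(1,2)->(0,2) | p3:(2,4)->(1,4)
Step 3: p0:escaped | p1:escaped | p2:(0,2)->(0,1)->EXIT | p3:(1,4)->(0,4)
Step 4: p0:escaped | p1:escaped | p2:escaped | p3:(0,4)->(0,3)
Step 5: p0:escaped | p1:escaped | p2:escaped | p3:(0,3)->(0,2)
Step 6: p0:escaped | p1:escaped | p2:escaped | p3:(0,2)->(0,1)->EXIT

ESCAPED ESCAPED ESCAPED ESCAPED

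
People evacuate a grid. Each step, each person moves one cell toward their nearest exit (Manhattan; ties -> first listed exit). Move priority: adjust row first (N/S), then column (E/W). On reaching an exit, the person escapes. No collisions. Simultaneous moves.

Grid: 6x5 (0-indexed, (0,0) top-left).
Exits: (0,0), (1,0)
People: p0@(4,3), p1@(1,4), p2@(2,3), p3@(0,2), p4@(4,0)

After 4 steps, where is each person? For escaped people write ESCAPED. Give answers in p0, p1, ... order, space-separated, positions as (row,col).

Step 1: p0:(4,3)->(3,3) | p1:(1,4)->(1,3) | p2:(2,3)->(1,3) | p3:(0,2)->(0,1) | p4:(4,0)->(3,0)
Step 2: p0:(3,3)->(2,3) | p1:(1,3)->(1,2) | p2:(1,3)->(1,2) | p3:(0,1)->(0,0)->EXIT | p4:(3,0)->(2,0)
Step 3: p0:(2,3)->(1,3) | p1:(1,2)->(1,1) | p2:(1,2)->(1,1) | p3:escaped | p4:(2,0)->(1,0)->EXIT
Step 4: p0:(1,3)->(1,2) | p1:(1,1)->(1,0)->EXIT | p2:(1,1)->(1,0)->EXIT | p3:escaped | p4:escaped

(1,2) ESCAPED ESCAPED ESCAPED ESCAPED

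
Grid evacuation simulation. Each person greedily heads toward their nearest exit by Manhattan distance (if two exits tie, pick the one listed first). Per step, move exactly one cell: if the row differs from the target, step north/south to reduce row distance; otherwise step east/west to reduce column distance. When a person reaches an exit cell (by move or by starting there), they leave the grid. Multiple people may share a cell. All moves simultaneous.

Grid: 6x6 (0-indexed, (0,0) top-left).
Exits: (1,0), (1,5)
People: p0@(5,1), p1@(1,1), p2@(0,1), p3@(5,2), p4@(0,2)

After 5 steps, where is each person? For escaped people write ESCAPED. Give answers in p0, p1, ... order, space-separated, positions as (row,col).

Step 1: p0:(5,1)->(4,1) | p1:(1,1)->(1,0)->EXIT | p2:(0,1)->(1,1) | p3:(5,2)->(4,2) | p4:(0,2)->(1,2)
Step 2: p0:(4,1)->(3,1) | p1:escaped | p2:(1,1)->(1,0)->EXIT | p3:(4,2)->(3,2) | p4:(1,2)->(1,1)
Step 3: p0:(3,1)->(2,1) | p1:escaped | p2:escaped | p3:(3,2)->(2,2) | p4:(1,1)->(1,0)->EXIT
Step 4: p0:(2,1)->(1,1) | p1:escaped | p2:escaped | p3:(2,2)->(1,2) | p4:escaped
Step 5: p0:(1,1)->(1,0)->EXIT | p1:escaped | p2:escaped | p3:(1,2)->(1,1) | p4:escaped

ESCAPED ESCAPED ESCAPED (1,1) ESCAPED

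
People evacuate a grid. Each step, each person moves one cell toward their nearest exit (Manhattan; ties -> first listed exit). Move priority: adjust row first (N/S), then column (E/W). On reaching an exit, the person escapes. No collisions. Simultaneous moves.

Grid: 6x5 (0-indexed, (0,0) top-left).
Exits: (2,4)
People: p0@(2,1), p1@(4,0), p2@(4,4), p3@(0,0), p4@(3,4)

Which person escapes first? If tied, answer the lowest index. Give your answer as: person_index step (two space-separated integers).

Step 1: p0:(2,1)->(2,2) | p1:(4,0)->(3,0) | p2:(4,4)->(3,4) | p3:(0,0)->(1,0) | p4:(3,4)->(2,4)->EXIT
Step 2: p0:(2,2)->(2,3) | p1:(3,0)->(2,0) | p2:(3,4)->(2,4)->EXIT | p3:(1,0)->(2,0) | p4:escaped
Step 3: p0:(2,3)->(2,4)->EXIT | p1:(2,0)->(2,1) | p2:escaped | p3:(2,0)->(2,1) | p4:escaped
Step 4: p0:escaped | p1:(2,1)->(2,2) | p2:escaped | p3:(2,1)->(2,2) | p4:escaped
Step 5: p0:escaped | p1:(2,2)->(2,3) | p2:escaped | p3:(2,2)->(2,3) | p4:escaped
Step 6: p0:escaped | p1:(2,3)->(2,4)->EXIT | p2:escaped | p3:(2,3)->(2,4)->EXIT | p4:escaped
Exit steps: [3, 6, 2, 6, 1]
First to escape: p4 at step 1

Answer: 4 1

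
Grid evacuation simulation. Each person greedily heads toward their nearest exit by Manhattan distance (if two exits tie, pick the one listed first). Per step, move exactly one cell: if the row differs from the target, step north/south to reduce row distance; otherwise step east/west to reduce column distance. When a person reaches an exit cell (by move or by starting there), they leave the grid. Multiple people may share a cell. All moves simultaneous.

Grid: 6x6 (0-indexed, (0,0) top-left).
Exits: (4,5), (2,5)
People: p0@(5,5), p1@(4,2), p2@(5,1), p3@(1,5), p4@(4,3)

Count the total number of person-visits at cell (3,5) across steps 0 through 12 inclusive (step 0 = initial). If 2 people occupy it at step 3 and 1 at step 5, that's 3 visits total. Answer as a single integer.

Step 0: p0@(5,5) p1@(4,2) p2@(5,1) p3@(1,5) p4@(4,3) -> at (3,5): 0 [-], cum=0
Step 1: p0@ESC p1@(4,3) p2@(4,1) p3@ESC p4@(4,4) -> at (3,5): 0 [-], cum=0
Step 2: p0@ESC p1@(4,4) p2@(4,2) p3@ESC p4@ESC -> at (3,5): 0 [-], cum=0
Step 3: p0@ESC p1@ESC p2@(4,3) p3@ESC p4@ESC -> at (3,5): 0 [-], cum=0
Step 4: p0@ESC p1@ESC p2@(4,4) p3@ESC p4@ESC -> at (3,5): 0 [-], cum=0
Step 5: p0@ESC p1@ESC p2@ESC p3@ESC p4@ESC -> at (3,5): 0 [-], cum=0
Total visits = 0

Answer: 0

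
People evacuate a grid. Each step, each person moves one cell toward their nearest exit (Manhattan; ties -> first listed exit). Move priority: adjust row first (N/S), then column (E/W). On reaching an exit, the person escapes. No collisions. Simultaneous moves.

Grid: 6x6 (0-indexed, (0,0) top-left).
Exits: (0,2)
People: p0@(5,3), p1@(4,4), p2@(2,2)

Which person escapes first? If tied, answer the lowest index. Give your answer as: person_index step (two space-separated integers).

Answer: 2 2

Derivation:
Step 1: p0:(5,3)->(4,3) | p1:(4,4)->(3,4) | p2:(2,2)->(1,2)
Step 2: p0:(4,3)->(3,3) | p1:(3,4)->(2,4) | p2:(1,2)->(0,2)->EXIT
Step 3: p0:(3,3)->(2,3) | p1:(2,4)->(1,4) | p2:escaped
Step 4: p0:(2,3)->(1,3) | p1:(1,4)->(0,4) | p2:escaped
Step 5: p0:(1,3)->(0,3) | p1:(0,4)->(0,3) | p2:escaped
Step 6: p0:(0,3)->(0,2)->EXIT | p1:(0,3)->(0,2)->EXIT | p2:escaped
Exit steps: [6, 6, 2]
First to escape: p2 at step 2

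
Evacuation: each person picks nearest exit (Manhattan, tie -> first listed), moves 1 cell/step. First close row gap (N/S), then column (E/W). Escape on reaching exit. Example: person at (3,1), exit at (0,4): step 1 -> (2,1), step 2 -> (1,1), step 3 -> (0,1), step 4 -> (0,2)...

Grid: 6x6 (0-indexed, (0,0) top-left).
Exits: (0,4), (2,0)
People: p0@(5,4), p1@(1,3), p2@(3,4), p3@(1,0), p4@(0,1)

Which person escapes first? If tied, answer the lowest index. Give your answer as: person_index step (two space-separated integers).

Step 1: p0:(5,4)->(4,4) | p1:(1,3)->(0,3) | p2:(3,4)->(2,4) | p3:(1,0)->(2,0)->EXIT | p4:(0,1)->(0,2)
Step 2: p0:(4,4)->(3,4) | p1:(0,3)->(0,4)->EXIT | p2:(2,4)->(1,4) | p3:escaped | p4:(0,2)->(0,3)
Step 3: p0:(3,4)->(2,4) | p1:escaped | p2:(1,4)->(0,4)->EXIT | p3:escaped | p4:(0,3)->(0,4)->EXIT
Step 4: p0:(2,4)->(1,4) | p1:escaped | p2:escaped | p3:escaped | p4:escaped
Step 5: p0:(1,4)->(0,4)->EXIT | p1:escaped | p2:escaped | p3:escaped | p4:escaped
Exit steps: [5, 2, 3, 1, 3]
First to escape: p3 at step 1

Answer: 3 1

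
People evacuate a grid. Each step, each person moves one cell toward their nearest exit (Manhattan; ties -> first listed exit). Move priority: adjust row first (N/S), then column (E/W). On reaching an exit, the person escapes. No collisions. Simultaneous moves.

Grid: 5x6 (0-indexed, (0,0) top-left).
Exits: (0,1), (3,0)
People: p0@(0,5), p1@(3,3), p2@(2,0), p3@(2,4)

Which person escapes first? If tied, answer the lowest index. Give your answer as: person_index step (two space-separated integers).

Step 1: p0:(0,5)->(0,4) | p1:(3,3)->(3,2) | p2:(2,0)->(3,0)->EXIT | p3:(2,4)->(1,4)
Step 2: p0:(0,4)->(0,3) | p1:(3,2)->(3,1) | p2:escaped | p3:(1,4)->(0,4)
Step 3: p0:(0,3)->(0,2) | p1:(3,1)->(3,0)->EXIT | p2:escaped | p3:(0,4)->(0,3)
Step 4: p0:(0,2)->(0,1)->EXIT | p1:escaped | p2:escaped | p3:(0,3)->(0,2)
Step 5: p0:escaped | p1:escaped | p2:escaped | p3:(0,2)->(0,1)->EXIT
Exit steps: [4, 3, 1, 5]
First to escape: p2 at step 1

Answer: 2 1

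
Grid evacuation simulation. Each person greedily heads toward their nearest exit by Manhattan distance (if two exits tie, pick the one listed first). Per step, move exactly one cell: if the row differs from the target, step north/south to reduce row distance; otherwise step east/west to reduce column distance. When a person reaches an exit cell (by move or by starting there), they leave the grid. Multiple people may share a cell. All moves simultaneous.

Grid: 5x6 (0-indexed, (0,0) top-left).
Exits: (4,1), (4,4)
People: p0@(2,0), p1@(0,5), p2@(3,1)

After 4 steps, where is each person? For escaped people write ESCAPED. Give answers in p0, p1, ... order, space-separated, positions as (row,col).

Step 1: p0:(2,0)->(3,0) | p1:(0,5)->(1,5) | p2:(3,1)->(4,1)->EXIT
Step 2: p0:(3,0)->(4,0) | p1:(1,5)->(2,5) | p2:escaped
Step 3: p0:(4,0)->(4,1)->EXIT | p1:(2,5)->(3,5) | p2:escaped
Step 4: p0:escaped | p1:(3,5)->(4,5) | p2:escaped

ESCAPED (4,5) ESCAPED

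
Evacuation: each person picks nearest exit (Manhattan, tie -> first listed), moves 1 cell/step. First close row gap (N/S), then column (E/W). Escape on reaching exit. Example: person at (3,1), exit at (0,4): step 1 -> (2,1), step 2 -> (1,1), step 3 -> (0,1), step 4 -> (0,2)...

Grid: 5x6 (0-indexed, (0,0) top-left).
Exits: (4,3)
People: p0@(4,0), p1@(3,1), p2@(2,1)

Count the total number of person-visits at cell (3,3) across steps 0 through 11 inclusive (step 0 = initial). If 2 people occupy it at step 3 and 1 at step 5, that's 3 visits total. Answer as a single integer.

Step 0: p0@(4,0) p1@(3,1) p2@(2,1) -> at (3,3): 0 [-], cum=0
Step 1: p0@(4,1) p1@(4,1) p2@(3,1) -> at (3,3): 0 [-], cum=0
Step 2: p0@(4,2) p1@(4,2) p2@(4,1) -> at (3,3): 0 [-], cum=0
Step 3: p0@ESC p1@ESC p2@(4,2) -> at (3,3): 0 [-], cum=0
Step 4: p0@ESC p1@ESC p2@ESC -> at (3,3): 0 [-], cum=0
Total visits = 0

Answer: 0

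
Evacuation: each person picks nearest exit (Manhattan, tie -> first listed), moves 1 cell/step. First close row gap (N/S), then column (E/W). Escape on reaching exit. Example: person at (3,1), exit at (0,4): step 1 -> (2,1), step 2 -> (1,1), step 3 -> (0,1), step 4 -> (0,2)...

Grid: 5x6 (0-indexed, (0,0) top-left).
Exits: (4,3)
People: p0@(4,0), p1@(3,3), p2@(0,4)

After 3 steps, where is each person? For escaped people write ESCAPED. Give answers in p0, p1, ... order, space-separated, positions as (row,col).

Step 1: p0:(4,0)->(4,1) | p1:(3,3)->(4,3)->EXIT | p2:(0,4)->(1,4)
Step 2: p0:(4,1)->(4,2) | p1:escaped | p2:(1,4)->(2,4)
Step 3: p0:(4,2)->(4,3)->EXIT | p1:escaped | p2:(2,4)->(3,4)

ESCAPED ESCAPED (3,4)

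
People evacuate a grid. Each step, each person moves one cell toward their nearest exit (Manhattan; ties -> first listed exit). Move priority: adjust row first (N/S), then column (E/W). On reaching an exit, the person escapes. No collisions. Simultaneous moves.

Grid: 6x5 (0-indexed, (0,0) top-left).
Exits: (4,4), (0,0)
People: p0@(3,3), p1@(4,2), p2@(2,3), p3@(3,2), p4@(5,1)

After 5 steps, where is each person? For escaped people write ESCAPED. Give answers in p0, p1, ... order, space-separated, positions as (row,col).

Step 1: p0:(3,3)->(4,3) | p1:(4,2)->(4,3) | p2:(2,3)->(3,3) | p3:(3,2)->(4,2) | p4:(5,1)->(4,1)
Step 2: p0:(4,3)->(4,4)->EXIT | p1:(4,3)->(4,4)->EXIT | p2:(3,3)->(4,3) | p3:(4,2)->(4,3) | p4:(4,1)->(4,2)
Step 3: p0:escaped | p1:escaped | p2:(4,3)->(4,4)->EXIT | p3:(4,3)->(4,4)->EXIT | p4:(4,2)->(4,3)
Step 4: p0:escaped | p1:escaped | p2:escaped | p3:escaped | p4:(4,3)->(4,4)->EXIT

ESCAPED ESCAPED ESCAPED ESCAPED ESCAPED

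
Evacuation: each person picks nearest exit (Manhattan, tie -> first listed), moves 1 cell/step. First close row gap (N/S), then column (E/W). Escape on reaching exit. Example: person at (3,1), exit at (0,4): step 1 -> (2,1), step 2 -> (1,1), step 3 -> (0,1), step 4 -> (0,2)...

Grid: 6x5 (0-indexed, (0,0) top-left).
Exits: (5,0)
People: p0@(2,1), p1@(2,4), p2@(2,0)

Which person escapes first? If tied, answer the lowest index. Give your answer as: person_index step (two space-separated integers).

Step 1: p0:(2,1)->(3,1) | p1:(2,4)->(3,4) | p2:(2,0)->(3,0)
Step 2: p0:(3,1)->(4,1) | p1:(3,4)->(4,4) | p2:(3,0)->(4,0)
Step 3: p0:(4,1)->(5,1) | p1:(4,4)->(5,4) | p2:(4,0)->(5,0)->EXIT
Step 4: p0:(5,1)->(5,0)->EXIT | p1:(5,4)->(5,3) | p2:escaped
Step 5: p0:escaped | p1:(5,3)->(5,2) | p2:escaped
Step 6: p0:escaped | p1:(5,2)->(5,1) | p2:escaped
Step 7: p0:escaped | p1:(5,1)->(5,0)->EXIT | p2:escaped
Exit steps: [4, 7, 3]
First to escape: p2 at step 3

Answer: 2 3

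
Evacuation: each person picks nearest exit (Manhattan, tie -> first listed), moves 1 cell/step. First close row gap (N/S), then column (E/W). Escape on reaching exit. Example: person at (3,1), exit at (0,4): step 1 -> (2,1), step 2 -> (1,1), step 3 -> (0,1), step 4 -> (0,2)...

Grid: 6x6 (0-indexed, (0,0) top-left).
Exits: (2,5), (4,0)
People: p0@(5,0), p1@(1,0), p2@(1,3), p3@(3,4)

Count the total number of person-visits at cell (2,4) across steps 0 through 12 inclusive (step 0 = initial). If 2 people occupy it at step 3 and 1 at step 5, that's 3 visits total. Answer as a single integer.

Answer: 2

Derivation:
Step 0: p0@(5,0) p1@(1,0) p2@(1,3) p3@(3,4) -> at (2,4): 0 [-], cum=0
Step 1: p0@ESC p1@(2,0) p2@(2,3) p3@(2,4) -> at (2,4): 1 [p3], cum=1
Step 2: p0@ESC p1@(3,0) p2@(2,4) p3@ESC -> at (2,4): 1 [p2], cum=2
Step 3: p0@ESC p1@ESC p2@ESC p3@ESC -> at (2,4): 0 [-], cum=2
Total visits = 2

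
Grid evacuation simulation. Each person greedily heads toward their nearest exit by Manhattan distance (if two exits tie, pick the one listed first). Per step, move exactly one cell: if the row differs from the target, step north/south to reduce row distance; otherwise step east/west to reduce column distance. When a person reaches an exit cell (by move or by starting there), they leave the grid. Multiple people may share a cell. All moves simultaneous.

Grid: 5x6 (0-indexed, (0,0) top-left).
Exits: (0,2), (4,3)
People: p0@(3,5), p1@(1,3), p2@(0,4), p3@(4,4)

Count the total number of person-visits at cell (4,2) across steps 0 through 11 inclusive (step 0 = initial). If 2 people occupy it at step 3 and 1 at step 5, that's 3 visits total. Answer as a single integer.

Step 0: p0@(3,5) p1@(1,3) p2@(0,4) p3@(4,4) -> at (4,2): 0 [-], cum=0
Step 1: p0@(4,5) p1@(0,3) p2@(0,3) p3@ESC -> at (4,2): 0 [-], cum=0
Step 2: p0@(4,4) p1@ESC p2@ESC p3@ESC -> at (4,2): 0 [-], cum=0
Step 3: p0@ESC p1@ESC p2@ESC p3@ESC -> at (4,2): 0 [-], cum=0
Total visits = 0

Answer: 0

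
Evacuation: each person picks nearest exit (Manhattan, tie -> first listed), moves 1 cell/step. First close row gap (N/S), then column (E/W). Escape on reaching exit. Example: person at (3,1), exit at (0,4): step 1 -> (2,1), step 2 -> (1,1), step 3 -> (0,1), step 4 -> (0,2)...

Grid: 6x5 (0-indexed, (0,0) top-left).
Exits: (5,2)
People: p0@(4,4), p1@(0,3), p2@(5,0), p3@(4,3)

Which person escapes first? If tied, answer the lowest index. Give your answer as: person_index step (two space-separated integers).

Step 1: p0:(4,4)->(5,4) | p1:(0,3)->(1,3) | p2:(5,0)->(5,1) | p3:(4,3)->(5,3)
Step 2: p0:(5,4)->(5,3) | p1:(1,3)->(2,3) | p2:(5,1)->(5,2)->EXIT | p3:(5,3)->(5,2)->EXIT
Step 3: p0:(5,3)->(5,2)->EXIT | p1:(2,3)->(3,3) | p2:escaped | p3:escaped
Step 4: p0:escaped | p1:(3,3)->(4,3) | p2:escaped | p3:escaped
Step 5: p0:escaped | p1:(4,3)->(5,3) | p2:escaped | p3:escaped
Step 6: p0:escaped | p1:(5,3)->(5,2)->EXIT | p2:escaped | p3:escaped
Exit steps: [3, 6, 2, 2]
First to escape: p2 at step 2

Answer: 2 2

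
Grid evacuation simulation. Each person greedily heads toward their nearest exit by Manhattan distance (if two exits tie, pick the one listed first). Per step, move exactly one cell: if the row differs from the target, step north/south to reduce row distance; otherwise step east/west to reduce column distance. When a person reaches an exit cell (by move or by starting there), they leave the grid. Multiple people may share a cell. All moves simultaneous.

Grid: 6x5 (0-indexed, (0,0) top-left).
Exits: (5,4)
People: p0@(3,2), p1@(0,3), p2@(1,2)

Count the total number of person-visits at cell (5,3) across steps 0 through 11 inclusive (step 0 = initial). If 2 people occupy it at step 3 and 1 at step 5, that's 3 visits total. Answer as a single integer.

Answer: 3

Derivation:
Step 0: p0@(3,2) p1@(0,3) p2@(1,2) -> at (5,3): 0 [-], cum=0
Step 1: p0@(4,2) p1@(1,3) p2@(2,2) -> at (5,3): 0 [-], cum=0
Step 2: p0@(5,2) p1@(2,3) p2@(3,2) -> at (5,3): 0 [-], cum=0
Step 3: p0@(5,3) p1@(3,3) p2@(4,2) -> at (5,3): 1 [p0], cum=1
Step 4: p0@ESC p1@(4,3) p2@(5,2) -> at (5,3): 0 [-], cum=1
Step 5: p0@ESC p1@(5,3) p2@(5,3) -> at (5,3): 2 [p1,p2], cum=3
Step 6: p0@ESC p1@ESC p2@ESC -> at (5,3): 0 [-], cum=3
Total visits = 3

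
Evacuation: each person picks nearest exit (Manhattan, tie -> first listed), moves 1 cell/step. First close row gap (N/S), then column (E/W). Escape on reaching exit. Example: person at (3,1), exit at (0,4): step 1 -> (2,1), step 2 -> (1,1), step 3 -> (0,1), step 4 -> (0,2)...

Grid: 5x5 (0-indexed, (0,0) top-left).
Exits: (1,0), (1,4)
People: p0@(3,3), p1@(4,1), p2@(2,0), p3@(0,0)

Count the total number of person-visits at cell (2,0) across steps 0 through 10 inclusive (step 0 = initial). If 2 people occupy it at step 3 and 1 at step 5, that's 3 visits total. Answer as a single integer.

Answer: 1

Derivation:
Step 0: p0@(3,3) p1@(4,1) p2@(2,0) p3@(0,0) -> at (2,0): 1 [p2], cum=1
Step 1: p0@(2,3) p1@(3,1) p2@ESC p3@ESC -> at (2,0): 0 [-], cum=1
Step 2: p0@(1,3) p1@(2,1) p2@ESC p3@ESC -> at (2,0): 0 [-], cum=1
Step 3: p0@ESC p1@(1,1) p2@ESC p3@ESC -> at (2,0): 0 [-], cum=1
Step 4: p0@ESC p1@ESC p2@ESC p3@ESC -> at (2,0): 0 [-], cum=1
Total visits = 1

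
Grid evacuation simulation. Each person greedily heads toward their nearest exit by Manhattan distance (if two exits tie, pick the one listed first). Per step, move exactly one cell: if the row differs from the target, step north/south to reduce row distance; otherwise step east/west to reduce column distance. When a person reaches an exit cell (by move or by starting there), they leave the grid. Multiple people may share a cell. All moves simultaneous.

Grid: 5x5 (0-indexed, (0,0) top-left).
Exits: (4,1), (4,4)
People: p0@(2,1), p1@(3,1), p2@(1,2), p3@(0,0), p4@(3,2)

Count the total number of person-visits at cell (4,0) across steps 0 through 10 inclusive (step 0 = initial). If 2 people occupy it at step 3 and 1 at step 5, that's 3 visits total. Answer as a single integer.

Answer: 1

Derivation:
Step 0: p0@(2,1) p1@(3,1) p2@(1,2) p3@(0,0) p4@(3,2) -> at (4,0): 0 [-], cum=0
Step 1: p0@(3,1) p1@ESC p2@(2,2) p3@(1,0) p4@(4,2) -> at (4,0): 0 [-], cum=0
Step 2: p0@ESC p1@ESC p2@(3,2) p3@(2,0) p4@ESC -> at (4,0): 0 [-], cum=0
Step 3: p0@ESC p1@ESC p2@(4,2) p3@(3,0) p4@ESC -> at (4,0): 0 [-], cum=0
Step 4: p0@ESC p1@ESC p2@ESC p3@(4,0) p4@ESC -> at (4,0): 1 [p3], cum=1
Step 5: p0@ESC p1@ESC p2@ESC p3@ESC p4@ESC -> at (4,0): 0 [-], cum=1
Total visits = 1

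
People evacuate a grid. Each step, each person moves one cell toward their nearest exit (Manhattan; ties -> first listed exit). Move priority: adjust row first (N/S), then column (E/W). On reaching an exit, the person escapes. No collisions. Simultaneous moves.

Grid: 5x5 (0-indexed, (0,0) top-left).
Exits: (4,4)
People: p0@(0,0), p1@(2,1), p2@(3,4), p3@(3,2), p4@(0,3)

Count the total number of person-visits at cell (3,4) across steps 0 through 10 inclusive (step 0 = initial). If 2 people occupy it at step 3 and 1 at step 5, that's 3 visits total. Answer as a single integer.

Step 0: p0@(0,0) p1@(2,1) p2@(3,4) p3@(3,2) p4@(0,3) -> at (3,4): 1 [p2], cum=1
Step 1: p0@(1,0) p1@(3,1) p2@ESC p3@(4,2) p4@(1,3) -> at (3,4): 0 [-], cum=1
Step 2: p0@(2,0) p1@(4,1) p2@ESC p3@(4,3) p4@(2,3) -> at (3,4): 0 [-], cum=1
Step 3: p0@(3,0) p1@(4,2) p2@ESC p3@ESC p4@(3,3) -> at (3,4): 0 [-], cum=1
Step 4: p0@(4,0) p1@(4,3) p2@ESC p3@ESC p4@(4,3) -> at (3,4): 0 [-], cum=1
Step 5: p0@(4,1) p1@ESC p2@ESC p3@ESC p4@ESC -> at (3,4): 0 [-], cum=1
Step 6: p0@(4,2) p1@ESC p2@ESC p3@ESC p4@ESC -> at (3,4): 0 [-], cum=1
Step 7: p0@(4,3) p1@ESC p2@ESC p3@ESC p4@ESC -> at (3,4): 0 [-], cum=1
Step 8: p0@ESC p1@ESC p2@ESC p3@ESC p4@ESC -> at (3,4): 0 [-], cum=1
Total visits = 1

Answer: 1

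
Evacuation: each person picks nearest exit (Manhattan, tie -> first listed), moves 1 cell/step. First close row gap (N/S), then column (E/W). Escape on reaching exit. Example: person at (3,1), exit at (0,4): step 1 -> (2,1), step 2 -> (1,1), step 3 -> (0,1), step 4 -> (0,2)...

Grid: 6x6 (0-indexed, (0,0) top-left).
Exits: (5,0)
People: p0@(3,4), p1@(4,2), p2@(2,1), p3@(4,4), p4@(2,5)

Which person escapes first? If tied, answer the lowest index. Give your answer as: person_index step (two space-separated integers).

Answer: 1 3

Derivation:
Step 1: p0:(3,4)->(4,4) | p1:(4,2)->(5,2) | p2:(2,1)->(3,1) | p3:(4,4)->(5,4) | p4:(2,5)->(3,5)
Step 2: p0:(4,4)->(5,4) | p1:(5,2)->(5,1) | p2:(3,1)->(4,1) | p3:(5,4)->(5,3) | p4:(3,5)->(4,5)
Step 3: p0:(5,4)->(5,3) | p1:(5,1)->(5,0)->EXIT | p2:(4,1)->(5,1) | p3:(5,3)->(5,2) | p4:(4,5)->(5,5)
Step 4: p0:(5,3)->(5,2) | p1:escaped | p2:(5,1)->(5,0)->EXIT | p3:(5,2)->(5,1) | p4:(5,5)->(5,4)
Step 5: p0:(5,2)->(5,1) | p1:escaped | p2:escaped | p3:(5,1)->(5,0)->EXIT | p4:(5,4)->(5,3)
Step 6: p0:(5,1)->(5,0)->EXIT | p1:escaped | p2:escaped | p3:escaped | p4:(5,3)->(5,2)
Step 7: p0:escaped | p1:escaped | p2:escaped | p3:escaped | p4:(5,2)->(5,1)
Step 8: p0:escaped | p1:escaped | p2:escaped | p3:escaped | p4:(5,1)->(5,0)->EXIT
Exit steps: [6, 3, 4, 5, 8]
First to escape: p1 at step 3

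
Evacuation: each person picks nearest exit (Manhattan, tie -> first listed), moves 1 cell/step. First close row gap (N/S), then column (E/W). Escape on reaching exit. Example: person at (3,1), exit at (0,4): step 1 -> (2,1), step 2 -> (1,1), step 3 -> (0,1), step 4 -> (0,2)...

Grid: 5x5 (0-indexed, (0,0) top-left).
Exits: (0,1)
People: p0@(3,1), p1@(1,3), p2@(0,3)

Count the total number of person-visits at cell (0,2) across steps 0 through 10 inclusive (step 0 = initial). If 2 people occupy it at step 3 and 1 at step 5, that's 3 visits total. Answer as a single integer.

Answer: 2

Derivation:
Step 0: p0@(3,1) p1@(1,3) p2@(0,3) -> at (0,2): 0 [-], cum=0
Step 1: p0@(2,1) p1@(0,3) p2@(0,2) -> at (0,2): 1 [p2], cum=1
Step 2: p0@(1,1) p1@(0,2) p2@ESC -> at (0,2): 1 [p1], cum=2
Step 3: p0@ESC p1@ESC p2@ESC -> at (0,2): 0 [-], cum=2
Total visits = 2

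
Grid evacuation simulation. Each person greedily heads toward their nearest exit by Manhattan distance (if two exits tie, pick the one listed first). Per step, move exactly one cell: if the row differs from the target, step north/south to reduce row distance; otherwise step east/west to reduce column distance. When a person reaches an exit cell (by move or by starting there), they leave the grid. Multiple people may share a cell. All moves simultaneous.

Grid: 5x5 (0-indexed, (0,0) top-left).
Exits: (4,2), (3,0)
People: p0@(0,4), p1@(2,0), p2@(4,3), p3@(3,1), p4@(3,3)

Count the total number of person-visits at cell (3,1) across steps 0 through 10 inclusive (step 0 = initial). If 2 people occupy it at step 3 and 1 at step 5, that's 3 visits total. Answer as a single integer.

Step 0: p0@(0,4) p1@(2,0) p2@(4,3) p3@(3,1) p4@(3,3) -> at (3,1): 1 [p3], cum=1
Step 1: p0@(1,4) p1@ESC p2@ESC p3@ESC p4@(4,3) -> at (3,1): 0 [-], cum=1
Step 2: p0@(2,4) p1@ESC p2@ESC p3@ESC p4@ESC -> at (3,1): 0 [-], cum=1
Step 3: p0@(3,4) p1@ESC p2@ESC p3@ESC p4@ESC -> at (3,1): 0 [-], cum=1
Step 4: p0@(4,4) p1@ESC p2@ESC p3@ESC p4@ESC -> at (3,1): 0 [-], cum=1
Step 5: p0@(4,3) p1@ESC p2@ESC p3@ESC p4@ESC -> at (3,1): 0 [-], cum=1
Step 6: p0@ESC p1@ESC p2@ESC p3@ESC p4@ESC -> at (3,1): 0 [-], cum=1
Total visits = 1

Answer: 1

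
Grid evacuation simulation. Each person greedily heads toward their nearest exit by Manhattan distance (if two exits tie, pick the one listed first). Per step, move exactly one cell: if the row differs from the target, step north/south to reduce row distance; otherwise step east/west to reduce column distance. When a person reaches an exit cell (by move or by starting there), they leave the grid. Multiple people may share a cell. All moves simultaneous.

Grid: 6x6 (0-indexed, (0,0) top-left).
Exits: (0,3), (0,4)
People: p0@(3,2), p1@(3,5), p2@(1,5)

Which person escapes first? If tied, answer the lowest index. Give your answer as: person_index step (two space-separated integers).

Step 1: p0:(3,2)->(2,2) | p1:(3,5)->(2,5) | p2:(1,5)->(0,5)
Step 2: p0:(2,2)->(1,2) | p1:(2,5)->(1,5) | p2:(0,5)->(0,4)->EXIT
Step 3: p0:(1,2)->(0,2) | p1:(1,5)->(0,5) | p2:escaped
Step 4: p0:(0,2)->(0,3)->EXIT | p1:(0,5)->(0,4)->EXIT | p2:escaped
Exit steps: [4, 4, 2]
First to escape: p2 at step 2

Answer: 2 2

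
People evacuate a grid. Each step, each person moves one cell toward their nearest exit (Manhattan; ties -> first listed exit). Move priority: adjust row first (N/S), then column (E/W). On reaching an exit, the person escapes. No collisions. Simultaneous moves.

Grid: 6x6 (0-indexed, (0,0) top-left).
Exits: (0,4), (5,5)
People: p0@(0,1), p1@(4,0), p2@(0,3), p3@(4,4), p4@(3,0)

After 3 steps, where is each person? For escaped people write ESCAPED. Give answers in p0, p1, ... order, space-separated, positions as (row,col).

Step 1: p0:(0,1)->(0,2) | p1:(4,0)->(5,0) | p2:(0,3)->(0,4)->EXIT | p3:(4,4)->(5,4) | p4:(3,0)->(2,0)
Step 2: p0:(0,2)->(0,3) | p1:(5,0)->(5,1) | p2:escaped | p3:(5,4)->(5,5)->EXIT | p4:(2,0)->(1,0)
Step 3: p0:(0,3)->(0,4)->EXIT | p1:(5,1)->(5,2) | p2:escaped | p3:escaped | p4:(1,0)->(0,0)

ESCAPED (5,2) ESCAPED ESCAPED (0,0)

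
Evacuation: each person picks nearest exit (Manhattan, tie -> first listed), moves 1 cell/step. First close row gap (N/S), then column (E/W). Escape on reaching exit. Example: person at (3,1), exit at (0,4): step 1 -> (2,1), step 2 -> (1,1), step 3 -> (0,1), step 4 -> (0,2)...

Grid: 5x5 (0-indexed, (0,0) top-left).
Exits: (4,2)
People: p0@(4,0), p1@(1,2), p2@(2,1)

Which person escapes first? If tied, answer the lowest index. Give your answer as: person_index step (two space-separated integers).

Answer: 0 2

Derivation:
Step 1: p0:(4,0)->(4,1) | p1:(1,2)->(2,2) | p2:(2,1)->(3,1)
Step 2: p0:(4,1)->(4,2)->EXIT | p1:(2,2)->(3,2) | p2:(3,1)->(4,1)
Step 3: p0:escaped | p1:(3,2)->(4,2)->EXIT | p2:(4,1)->(4,2)->EXIT
Exit steps: [2, 3, 3]
First to escape: p0 at step 2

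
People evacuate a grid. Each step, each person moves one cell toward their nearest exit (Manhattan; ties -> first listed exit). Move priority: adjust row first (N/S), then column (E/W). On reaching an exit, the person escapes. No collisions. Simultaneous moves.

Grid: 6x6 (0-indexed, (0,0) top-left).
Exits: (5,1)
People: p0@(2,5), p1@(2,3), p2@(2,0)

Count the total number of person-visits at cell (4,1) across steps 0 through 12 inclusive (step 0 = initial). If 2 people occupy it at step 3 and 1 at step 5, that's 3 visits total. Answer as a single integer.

Answer: 0

Derivation:
Step 0: p0@(2,5) p1@(2,3) p2@(2,0) -> at (4,1): 0 [-], cum=0
Step 1: p0@(3,5) p1@(3,3) p2@(3,0) -> at (4,1): 0 [-], cum=0
Step 2: p0@(4,5) p1@(4,3) p2@(4,0) -> at (4,1): 0 [-], cum=0
Step 3: p0@(5,5) p1@(5,3) p2@(5,0) -> at (4,1): 0 [-], cum=0
Step 4: p0@(5,4) p1@(5,2) p2@ESC -> at (4,1): 0 [-], cum=0
Step 5: p0@(5,3) p1@ESC p2@ESC -> at (4,1): 0 [-], cum=0
Step 6: p0@(5,2) p1@ESC p2@ESC -> at (4,1): 0 [-], cum=0
Step 7: p0@ESC p1@ESC p2@ESC -> at (4,1): 0 [-], cum=0
Total visits = 0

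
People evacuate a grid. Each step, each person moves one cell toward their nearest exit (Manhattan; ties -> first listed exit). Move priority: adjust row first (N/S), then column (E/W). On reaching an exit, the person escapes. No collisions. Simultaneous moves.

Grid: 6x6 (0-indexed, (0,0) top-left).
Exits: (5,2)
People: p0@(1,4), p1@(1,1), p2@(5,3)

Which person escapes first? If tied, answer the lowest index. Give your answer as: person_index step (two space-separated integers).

Step 1: p0:(1,4)->(2,4) | p1:(1,1)->(2,1) | p2:(5,3)->(5,2)->EXIT
Step 2: p0:(2,4)->(3,4) | p1:(2,1)->(3,1) | p2:escaped
Step 3: p0:(3,4)->(4,4) | p1:(3,1)->(4,1) | p2:escaped
Step 4: p0:(4,4)->(5,4) | p1:(4,1)->(5,1) | p2:escaped
Step 5: p0:(5,4)->(5,3) | p1:(5,1)->(5,2)->EXIT | p2:escaped
Step 6: p0:(5,3)->(5,2)->EXIT | p1:escaped | p2:escaped
Exit steps: [6, 5, 1]
First to escape: p2 at step 1

Answer: 2 1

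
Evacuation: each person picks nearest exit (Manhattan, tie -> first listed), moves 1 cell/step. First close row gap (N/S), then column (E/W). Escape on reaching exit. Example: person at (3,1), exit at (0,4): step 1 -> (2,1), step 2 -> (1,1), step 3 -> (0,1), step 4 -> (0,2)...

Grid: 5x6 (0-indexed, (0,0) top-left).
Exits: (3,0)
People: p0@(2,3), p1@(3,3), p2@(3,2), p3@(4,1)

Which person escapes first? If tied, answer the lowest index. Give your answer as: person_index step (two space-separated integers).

Answer: 2 2

Derivation:
Step 1: p0:(2,3)->(3,3) | p1:(3,3)->(3,2) | p2:(3,2)->(3,1) | p3:(4,1)->(3,1)
Step 2: p0:(3,3)->(3,2) | p1:(3,2)->(3,1) | p2:(3,1)->(3,0)->EXIT | p3:(3,1)->(3,0)->EXIT
Step 3: p0:(3,2)->(3,1) | p1:(3,1)->(3,0)->EXIT | p2:escaped | p3:escaped
Step 4: p0:(3,1)->(3,0)->EXIT | p1:escaped | p2:escaped | p3:escaped
Exit steps: [4, 3, 2, 2]
First to escape: p2 at step 2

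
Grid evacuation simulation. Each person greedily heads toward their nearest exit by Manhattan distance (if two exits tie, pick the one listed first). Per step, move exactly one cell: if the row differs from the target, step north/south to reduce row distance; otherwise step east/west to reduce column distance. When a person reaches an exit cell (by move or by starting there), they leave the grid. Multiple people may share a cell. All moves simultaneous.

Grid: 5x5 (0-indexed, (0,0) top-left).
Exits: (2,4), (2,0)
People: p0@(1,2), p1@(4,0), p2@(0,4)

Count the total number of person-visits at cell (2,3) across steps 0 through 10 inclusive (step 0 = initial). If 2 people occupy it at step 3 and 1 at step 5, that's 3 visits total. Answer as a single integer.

Step 0: p0@(1,2) p1@(4,0) p2@(0,4) -> at (2,3): 0 [-], cum=0
Step 1: p0@(2,2) p1@(3,0) p2@(1,4) -> at (2,3): 0 [-], cum=0
Step 2: p0@(2,3) p1@ESC p2@ESC -> at (2,3): 1 [p0], cum=1
Step 3: p0@ESC p1@ESC p2@ESC -> at (2,3): 0 [-], cum=1
Total visits = 1

Answer: 1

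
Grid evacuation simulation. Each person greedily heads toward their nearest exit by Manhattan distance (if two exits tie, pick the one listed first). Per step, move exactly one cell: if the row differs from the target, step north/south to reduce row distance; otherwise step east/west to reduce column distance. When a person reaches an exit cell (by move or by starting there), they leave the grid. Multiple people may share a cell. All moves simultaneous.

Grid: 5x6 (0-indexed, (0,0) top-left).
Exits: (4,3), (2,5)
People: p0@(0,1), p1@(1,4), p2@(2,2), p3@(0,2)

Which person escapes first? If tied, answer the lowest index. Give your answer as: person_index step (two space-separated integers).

Step 1: p0:(0,1)->(1,1) | p1:(1,4)->(2,4) | p2:(2,2)->(3,2) | p3:(0,2)->(1,2)
Step 2: p0:(1,1)->(2,1) | p1:(2,4)->(2,5)->EXIT | p2:(3,2)->(4,2) | p3:(1,2)->(2,2)
Step 3: p0:(2,1)->(3,1) | p1:escaped | p2:(4,2)->(4,3)->EXIT | p3:(2,2)->(3,2)
Step 4: p0:(3,1)->(4,1) | p1:escaped | p2:escaped | p3:(3,2)->(4,2)
Step 5: p0:(4,1)->(4,2) | p1:escaped | p2:escaped | p3:(4,2)->(4,3)->EXIT
Step 6: p0:(4,2)->(4,3)->EXIT | p1:escaped | p2:escaped | p3:escaped
Exit steps: [6, 2, 3, 5]
First to escape: p1 at step 2

Answer: 1 2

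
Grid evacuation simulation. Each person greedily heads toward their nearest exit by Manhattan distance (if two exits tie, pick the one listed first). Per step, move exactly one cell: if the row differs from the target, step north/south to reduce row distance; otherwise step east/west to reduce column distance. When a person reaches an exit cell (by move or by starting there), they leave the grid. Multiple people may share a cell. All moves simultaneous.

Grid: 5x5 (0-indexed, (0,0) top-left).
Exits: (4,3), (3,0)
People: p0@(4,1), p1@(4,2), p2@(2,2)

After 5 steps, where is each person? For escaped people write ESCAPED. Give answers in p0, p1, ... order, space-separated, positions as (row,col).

Step 1: p0:(4,1)->(4,2) | p1:(4,2)->(4,3)->EXIT | p2:(2,2)->(3,2)
Step 2: p0:(4,2)->(4,3)->EXIT | p1:escaped | p2:(3,2)->(4,2)
Step 3: p0:escaped | p1:escaped | p2:(4,2)->(4,3)->EXIT

ESCAPED ESCAPED ESCAPED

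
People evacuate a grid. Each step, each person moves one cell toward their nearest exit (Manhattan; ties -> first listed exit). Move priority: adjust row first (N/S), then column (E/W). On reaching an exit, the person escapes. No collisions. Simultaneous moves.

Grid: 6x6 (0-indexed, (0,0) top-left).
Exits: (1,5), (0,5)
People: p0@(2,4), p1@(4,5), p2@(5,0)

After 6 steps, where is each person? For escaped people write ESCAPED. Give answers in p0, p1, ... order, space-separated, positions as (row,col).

Step 1: p0:(2,4)->(1,4) | p1:(4,5)->(3,5) | p2:(5,0)->(4,0)
Step 2: p0:(1,4)->(1,5)->EXIT | p1:(3,5)->(2,5) | p2:(4,0)->(3,0)
Step 3: p0:escaped | p1:(2,5)->(1,5)->EXIT | p2:(3,0)->(2,0)
Step 4: p0:escaped | p1:escaped | p2:(2,0)->(1,0)
Step 5: p0:escaped | p1:escaped | p2:(1,0)->(1,1)
Step 6: p0:escaped | p1:escaped | p2:(1,1)->(1,2)

ESCAPED ESCAPED (1,2)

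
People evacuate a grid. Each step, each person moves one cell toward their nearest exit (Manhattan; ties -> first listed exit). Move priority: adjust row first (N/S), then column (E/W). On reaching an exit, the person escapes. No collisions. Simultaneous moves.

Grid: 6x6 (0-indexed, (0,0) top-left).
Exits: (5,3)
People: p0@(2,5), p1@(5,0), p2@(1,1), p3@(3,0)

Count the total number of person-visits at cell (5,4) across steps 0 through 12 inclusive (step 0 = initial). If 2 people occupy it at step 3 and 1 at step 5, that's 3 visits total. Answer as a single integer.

Answer: 1

Derivation:
Step 0: p0@(2,5) p1@(5,0) p2@(1,1) p3@(3,0) -> at (5,4): 0 [-], cum=0
Step 1: p0@(3,5) p1@(5,1) p2@(2,1) p3@(4,0) -> at (5,4): 0 [-], cum=0
Step 2: p0@(4,5) p1@(5,2) p2@(3,1) p3@(5,0) -> at (5,4): 0 [-], cum=0
Step 3: p0@(5,5) p1@ESC p2@(4,1) p3@(5,1) -> at (5,4): 0 [-], cum=0
Step 4: p0@(5,4) p1@ESC p2@(5,1) p3@(5,2) -> at (5,4): 1 [p0], cum=1
Step 5: p0@ESC p1@ESC p2@(5,2) p3@ESC -> at (5,4): 0 [-], cum=1
Step 6: p0@ESC p1@ESC p2@ESC p3@ESC -> at (5,4): 0 [-], cum=1
Total visits = 1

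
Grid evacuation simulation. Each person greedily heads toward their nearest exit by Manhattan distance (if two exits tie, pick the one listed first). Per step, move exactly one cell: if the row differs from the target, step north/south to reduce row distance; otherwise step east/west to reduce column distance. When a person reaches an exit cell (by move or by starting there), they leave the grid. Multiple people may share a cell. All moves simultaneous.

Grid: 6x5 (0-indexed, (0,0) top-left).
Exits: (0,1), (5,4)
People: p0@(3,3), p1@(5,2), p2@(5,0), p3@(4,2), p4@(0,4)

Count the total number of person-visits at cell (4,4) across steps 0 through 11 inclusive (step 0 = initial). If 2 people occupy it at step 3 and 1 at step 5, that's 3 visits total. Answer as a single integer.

Step 0: p0@(3,3) p1@(5,2) p2@(5,0) p3@(4,2) p4@(0,4) -> at (4,4): 0 [-], cum=0
Step 1: p0@(4,3) p1@(5,3) p2@(5,1) p3@(5,2) p4@(0,3) -> at (4,4): 0 [-], cum=0
Step 2: p0@(5,3) p1@ESC p2@(5,2) p3@(5,3) p4@(0,2) -> at (4,4): 0 [-], cum=0
Step 3: p0@ESC p1@ESC p2@(5,3) p3@ESC p4@ESC -> at (4,4): 0 [-], cum=0
Step 4: p0@ESC p1@ESC p2@ESC p3@ESC p4@ESC -> at (4,4): 0 [-], cum=0
Total visits = 0

Answer: 0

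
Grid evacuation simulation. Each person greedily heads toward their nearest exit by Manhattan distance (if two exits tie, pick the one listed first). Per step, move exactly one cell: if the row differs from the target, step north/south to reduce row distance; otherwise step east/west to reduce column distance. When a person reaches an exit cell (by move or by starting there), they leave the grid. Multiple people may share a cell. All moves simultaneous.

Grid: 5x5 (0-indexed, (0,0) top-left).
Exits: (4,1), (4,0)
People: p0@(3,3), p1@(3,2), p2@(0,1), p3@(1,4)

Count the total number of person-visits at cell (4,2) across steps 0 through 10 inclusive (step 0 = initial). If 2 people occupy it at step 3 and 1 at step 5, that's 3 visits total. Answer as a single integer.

Answer: 3

Derivation:
Step 0: p0@(3,3) p1@(3,2) p2@(0,1) p3@(1,4) -> at (4,2): 0 [-], cum=0
Step 1: p0@(4,3) p1@(4,2) p2@(1,1) p3@(2,4) -> at (4,2): 1 [p1], cum=1
Step 2: p0@(4,2) p1@ESC p2@(2,1) p3@(3,4) -> at (4,2): 1 [p0], cum=2
Step 3: p0@ESC p1@ESC p2@(3,1) p3@(4,4) -> at (4,2): 0 [-], cum=2
Step 4: p0@ESC p1@ESC p2@ESC p3@(4,3) -> at (4,2): 0 [-], cum=2
Step 5: p0@ESC p1@ESC p2@ESC p3@(4,2) -> at (4,2): 1 [p3], cum=3
Step 6: p0@ESC p1@ESC p2@ESC p3@ESC -> at (4,2): 0 [-], cum=3
Total visits = 3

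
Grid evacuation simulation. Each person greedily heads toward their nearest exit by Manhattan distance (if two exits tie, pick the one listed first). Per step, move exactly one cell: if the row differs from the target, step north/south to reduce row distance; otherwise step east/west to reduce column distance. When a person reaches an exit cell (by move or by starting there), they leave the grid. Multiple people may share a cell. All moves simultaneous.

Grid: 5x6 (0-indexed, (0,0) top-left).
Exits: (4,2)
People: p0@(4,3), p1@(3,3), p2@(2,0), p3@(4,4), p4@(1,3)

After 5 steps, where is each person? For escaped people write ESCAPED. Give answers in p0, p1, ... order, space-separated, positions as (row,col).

Step 1: p0:(4,3)->(4,2)->EXIT | p1:(3,3)->(4,3) | p2:(2,0)->(3,0) | p3:(4,4)->(4,3) | p4:(1,3)->(2,3)
Step 2: p0:escaped | p1:(4,3)->(4,2)->EXIT | p2:(3,0)->(4,0) | p3:(4,3)->(4,2)->EXIT | p4:(2,3)->(3,3)
Step 3: p0:escaped | p1:escaped | p2:(4,0)->(4,1) | p3:escaped | p4:(3,3)->(4,3)
Step 4: p0:escaped | p1:escaped | p2:(4,1)->(4,2)->EXIT | p3:escaped | p4:(4,3)->(4,2)->EXIT

ESCAPED ESCAPED ESCAPED ESCAPED ESCAPED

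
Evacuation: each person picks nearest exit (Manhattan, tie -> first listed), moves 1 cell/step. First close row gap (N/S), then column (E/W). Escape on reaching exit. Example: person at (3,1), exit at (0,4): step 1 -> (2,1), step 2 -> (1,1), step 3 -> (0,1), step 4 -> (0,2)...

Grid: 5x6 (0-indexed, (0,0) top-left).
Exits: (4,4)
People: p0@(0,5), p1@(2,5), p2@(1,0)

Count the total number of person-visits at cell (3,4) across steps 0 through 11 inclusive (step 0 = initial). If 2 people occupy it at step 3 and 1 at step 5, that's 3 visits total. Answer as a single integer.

Step 0: p0@(0,5) p1@(2,5) p2@(1,0) -> at (3,4): 0 [-], cum=0
Step 1: p0@(1,5) p1@(3,5) p2@(2,0) -> at (3,4): 0 [-], cum=0
Step 2: p0@(2,5) p1@(4,5) p2@(3,0) -> at (3,4): 0 [-], cum=0
Step 3: p0@(3,5) p1@ESC p2@(4,0) -> at (3,4): 0 [-], cum=0
Step 4: p0@(4,5) p1@ESC p2@(4,1) -> at (3,4): 0 [-], cum=0
Step 5: p0@ESC p1@ESC p2@(4,2) -> at (3,4): 0 [-], cum=0
Step 6: p0@ESC p1@ESC p2@(4,3) -> at (3,4): 0 [-], cum=0
Step 7: p0@ESC p1@ESC p2@ESC -> at (3,4): 0 [-], cum=0
Total visits = 0

Answer: 0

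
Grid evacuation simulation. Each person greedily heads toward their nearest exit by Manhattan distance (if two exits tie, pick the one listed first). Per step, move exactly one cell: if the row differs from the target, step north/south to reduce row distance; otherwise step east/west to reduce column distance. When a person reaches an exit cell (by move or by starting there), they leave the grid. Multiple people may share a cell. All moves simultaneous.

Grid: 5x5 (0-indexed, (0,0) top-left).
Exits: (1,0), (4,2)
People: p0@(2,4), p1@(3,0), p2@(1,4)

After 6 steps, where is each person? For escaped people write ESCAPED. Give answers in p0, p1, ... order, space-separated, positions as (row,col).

Step 1: p0:(2,4)->(3,4) | p1:(3,0)->(2,0) | p2:(1,4)->(1,3)
Step 2: p0:(3,4)->(4,4) | p1:(2,0)->(1,0)->EXIT | p2:(1,3)->(1,2)
Step 3: p0:(4,4)->(4,3) | p1:escaped | p2:(1,2)->(1,1)
Step 4: p0:(4,3)->(4,2)->EXIT | p1:escaped | p2:(1,1)->(1,0)->EXIT

ESCAPED ESCAPED ESCAPED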